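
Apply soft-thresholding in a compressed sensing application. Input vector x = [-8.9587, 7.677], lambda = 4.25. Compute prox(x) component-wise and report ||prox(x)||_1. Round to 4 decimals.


Soft-thresholding with lambda = 4.25:
prox(-8.9587) = sign(-8.9587)*max(|-8.9587| - 4.25, 0) = -4.7087
prox(7.677) = sign(7.677)*max(|7.677| - 4.25, 0) = 3.427
prox(x) = [-4.7087, 3.427]
||prox(x)||_1 = 4.7087 + 3.427 = 8.1357


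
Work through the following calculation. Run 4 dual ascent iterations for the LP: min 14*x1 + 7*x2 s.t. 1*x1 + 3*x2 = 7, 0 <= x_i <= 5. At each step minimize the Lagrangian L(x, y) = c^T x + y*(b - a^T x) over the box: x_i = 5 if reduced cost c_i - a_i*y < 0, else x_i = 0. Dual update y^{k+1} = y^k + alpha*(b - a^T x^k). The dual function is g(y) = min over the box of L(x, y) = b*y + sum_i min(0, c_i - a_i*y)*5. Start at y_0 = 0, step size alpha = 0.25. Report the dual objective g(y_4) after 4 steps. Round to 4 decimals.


Dual ascent for LP: min 14*x1 + 7*x2, 1*x1 + 3*x2 = 7, 0 <= x_i <= 5
Step 1: y^k = 0.0, reduced costs: (14.0, 7.0)
  x^k = (0.0, 0.0), subgradient = b - a^T x = 7.0
  y^{k+1} = 0.0 + 0.25*7.0 = 1.75
Step 2: y^k = 1.75, reduced costs: (12.25, 1.75)
  x^k = (0.0, 0.0), subgradient = b - a^T x = 7.0
  y^{k+1} = 1.75 + 0.25*7.0 = 3.5
Step 3: y^k = 3.5, reduced costs: (10.5, -3.5)
  x^k = (0.0, 5.0), subgradient = b - a^T x = -8.0
  y^{k+1} = 3.5 + 0.25*-8.0 = 1.5
Step 4: y^k = 1.5, reduced costs: (12.5, 2.5)
  x^k = (0.0, 0.0), subgradient = b - a^T x = 7.0
  y^{k+1} = 1.5 + 0.25*7.0 = 3.25
Dual objective at y_4 = 3.25: reduced costs (10.75, -2.75), box minimizer x = (0.0, 5.0)
g(y_4) = b*y + (c1 - a1*y)*x1 + (c2 - a2*y)*x2 = 7*3.25 + 10.75*0.0 + (-2.75)*5.0 = 22.75 + 0.0 - 13.75 = 9.0


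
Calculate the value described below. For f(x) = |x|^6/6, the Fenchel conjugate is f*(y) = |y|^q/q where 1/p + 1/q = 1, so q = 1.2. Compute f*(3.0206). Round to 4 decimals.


The conjugate exponent q satisfies 1/p + 1/q = 1.
p = 6, so q = 6/(6 - 1) = 1.2
|y|^q = 3.0206^1.2 = 3.768
f*(3.0206) = 3.768 / 1.2 = 3.14


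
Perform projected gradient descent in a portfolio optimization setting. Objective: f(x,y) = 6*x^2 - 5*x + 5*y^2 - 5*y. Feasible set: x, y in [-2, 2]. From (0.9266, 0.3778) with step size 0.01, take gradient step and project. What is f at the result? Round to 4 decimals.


Step 1: Compute gradient at (0.9266, 0.3778).
grad_x = 2*6*0.9266 - 5 = 6.1192
grad_y = 2*5*0.3778 - 5 = -1.222
Step 2: Gradient step.
x_raw = 0.9266 - 0.01*6.1192 = 0.8654
y_raw = 0.3778 - 0.01*-1.222 = 0.39
Step 3: Project onto [-2, 2].
x_proj = clip(0.8654) = 0.8654
y_proj = clip(0.39) = 0.39
Step 4: Evaluate f.
f(0.8654, 0.39) = -1.023


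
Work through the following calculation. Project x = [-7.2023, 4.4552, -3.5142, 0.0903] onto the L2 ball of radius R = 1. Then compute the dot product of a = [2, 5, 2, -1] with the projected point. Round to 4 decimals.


Step 1: Compute ||x|| (intermediates to 6 decimals).
||x|| = sqrt((-7.2023)^2 + 4.4552^2 + (-3.5142)^2 + 0.0903^2) = 9.169498
Step 2: Project.
Since ||x|| > R, scale = R/||x|| = 1/9.169498 = 0.109057, proj(x) = scale * x
proj(x) = [-0.785461, 0.485871, -0.383248, 0.009848]
Step 3: Dot product.
a^T * proj(x) = 2*(-0.785461) + 5*0.485871 + 2*(-0.383248) - 1*0.009848 = 0.0821


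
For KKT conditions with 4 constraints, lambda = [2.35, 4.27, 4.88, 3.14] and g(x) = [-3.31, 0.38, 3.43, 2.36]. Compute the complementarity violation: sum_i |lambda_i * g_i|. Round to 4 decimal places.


KKT complementary slackness check:
lambda_1 * g_1 = 2.35 * -3.31 = -7.7785
lambda_2 * g_2 = 4.27 * 0.38 = 1.6226
lambda_3 * g_3 = 4.88 * 3.43 = 16.7384
lambda_4 * g_4 = 3.14 * 2.36 = 7.4104
Total violation = 7.7785 + 1.6226 + 16.7384 + 7.4104 = 33.5499


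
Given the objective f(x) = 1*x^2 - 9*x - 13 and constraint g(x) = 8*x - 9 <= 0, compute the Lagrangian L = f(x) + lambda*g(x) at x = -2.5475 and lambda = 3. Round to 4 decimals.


Step 1: Evaluate f(x).
f(-2.5475) = 1*(-2.5475)^2 - 9*(-2.5475) - 13 = 16.4173
Step 2: Evaluate g(x).
g(-2.5475) = 8*-2.5475 - 9 = -29.38
Step 3: Compute Lagrangian.
L = 16.4173 + 3*-29.38 = -71.7227


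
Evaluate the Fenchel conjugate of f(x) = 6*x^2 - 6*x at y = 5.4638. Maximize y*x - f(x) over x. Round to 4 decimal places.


f*(y) = sup_x {y*x - a*x^2 - b*x} = sup_x {(y-b)*x - a*x^2}
FOC: (y - b) - 2a*x = 0 => x* = (y - b)/(2a)
x* = (5.4638 + 6)/(2*6) = 0.9553
f*(5.4638) = (y-b)^2/(4a) = (5.4638 + 6)^2/(4*6)
= 131.4187/24 = 5.4758


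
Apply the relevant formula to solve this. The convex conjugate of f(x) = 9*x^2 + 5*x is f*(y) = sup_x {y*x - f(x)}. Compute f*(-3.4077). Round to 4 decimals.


f*(y) = sup_x {y*x - a*x^2 - b*x} = sup_x {(y-b)*x - a*x^2}
FOC: (y - b) - 2a*x = 0 => x* = (y - b)/(2a)
x* = (-3.4077 - 5)/(2*9) = -0.4671
f*(-3.4077) = (y-b)^2/(4a) = (-3.4077 - 5)^2/(4*9)
= 70.6894/36 = 1.9636


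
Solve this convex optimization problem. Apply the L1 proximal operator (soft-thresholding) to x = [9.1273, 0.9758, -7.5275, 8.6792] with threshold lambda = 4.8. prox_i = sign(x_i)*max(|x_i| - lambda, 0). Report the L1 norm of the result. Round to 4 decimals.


Soft-thresholding with lambda = 4.8:
prox(9.1273) = sign(9.1273)*max(|9.1273| - 4.8, 0) = 4.3273
prox(0.9758) = sign(0.9758)*max(|0.9758| - 4.8, 0) = 0.0
prox(-7.5275) = sign(-7.5275)*max(|-7.5275| - 4.8, 0) = -2.7275
prox(8.6792) = sign(8.6792)*max(|8.6792| - 4.8, 0) = 3.8792
prox(x) = [4.3273, 0.0, -2.7275, 3.8792]
||prox(x)||_1 = 4.3273 + 0.0 + 2.7275 + 3.8792 = 10.934


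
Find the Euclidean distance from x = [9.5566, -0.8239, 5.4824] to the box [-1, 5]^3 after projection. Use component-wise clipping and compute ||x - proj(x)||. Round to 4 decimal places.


Project each component onto [-1, 5].
clip(9.5566) = 5.0, clip(-0.8239) = -0.8239, clip(5.4824) = 5.0
Projection = [5.0, -0.8239, 5.0]
Squared diffs: [20.7626, 0.0, 0.2327]
Distance = sqrt(20.9953) = 4.5821


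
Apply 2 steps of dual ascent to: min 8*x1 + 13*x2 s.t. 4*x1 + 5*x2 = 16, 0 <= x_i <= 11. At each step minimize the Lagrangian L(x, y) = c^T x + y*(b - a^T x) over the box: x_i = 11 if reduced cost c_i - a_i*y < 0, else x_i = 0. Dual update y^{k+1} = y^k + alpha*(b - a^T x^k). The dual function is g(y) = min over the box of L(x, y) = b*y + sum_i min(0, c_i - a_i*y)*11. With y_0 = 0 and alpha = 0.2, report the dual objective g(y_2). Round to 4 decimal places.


Dual ascent for LP: min 8*x1 + 13*x2, 4*x1 + 5*x2 = 16, 0 <= x_i <= 11
Step 1: y^k = 0.0, reduced costs: (8.0, 13.0)
  x^k = (0.0, 0.0), subgradient = b - a^T x = 16.0
  y^{k+1} = 0.0 + 0.2*16.0 = 3.2
Step 2: y^k = 3.2, reduced costs: (-4.8, -3.0)
  x^k = (11.0, 11.0), subgradient = b - a^T x = -83.0
  y^{k+1} = 3.2 + 0.2*-83.0 = -13.4
Dual objective at y_2 = -13.4: reduced costs (61.6, 80.0), box minimizer x = (0.0, 0.0)
g(y_2) = b*y + (c1 - a1*y)*x1 + (c2 - a2*y)*x2 = 16*(-13.4) + 61.6*0.0 + 80.0*0.0 = -214.4 + 0.0 + 0.0 = -214.4


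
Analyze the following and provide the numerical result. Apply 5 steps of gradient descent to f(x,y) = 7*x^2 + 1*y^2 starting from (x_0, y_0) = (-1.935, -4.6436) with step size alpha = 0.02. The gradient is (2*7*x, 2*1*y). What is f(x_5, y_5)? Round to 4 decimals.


Gradient descent on f(x,y) = 7*x^2 + 1*y^2.
Starting point: (-1.935, -4.6436), alpha = 0.02
Step 1: grad_x = 2*7*-1.935 = -27.09, grad_y = 2*1*-4.6436 = -9.2872
  x_1 = -1.935 - 0.02*-27.09 = -1.3932
  y_1 = -4.6436 - 0.02*-9.2872 = -4.4579
Step 2: grad_x = 2*7*-1.3932 = -19.5048, grad_y = 2*1*-4.4579 = -8.9157
  x_2 = -1.3932 - 0.02*-19.5048 = -1.0031
  y_2 = -4.4579 - 0.02*-8.9157 = -4.2795
Step 3: grad_x = 2*7*-1.0031 = -14.0435, grad_y = 2*1*-4.2795 = -8.5591
  x_3 = -1.0031 - 0.02*-14.0435 = -0.7222
  y_3 = -4.2795 - 0.02*-8.5591 = -4.1084
Step 4: grad_x = 2*7*-0.7222 = -10.1113, grad_y = 2*1*-4.1084 = -8.2167
  x_4 = -0.7222 - 0.02*-10.1113 = -0.52
  y_4 = -4.1084 - 0.02*-8.2167 = -3.944
Step 5: grad_x = 2*7*-0.52 = -7.2801, grad_y = 2*1*-3.944 = -7.8881
  x_5 = -0.52 - 0.02*-7.2801 = -0.3744
  y_5 = -3.944 - 0.02*-7.8881 = -3.7863
f(-0.3744, -3.7863) = 7*(-0.3744)^2 + 1*(-3.7863)^2 = 15.3171


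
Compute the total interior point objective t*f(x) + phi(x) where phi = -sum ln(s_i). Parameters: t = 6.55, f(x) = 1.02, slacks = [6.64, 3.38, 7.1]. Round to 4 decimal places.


Step 1: Compute log-barrier.
ln values: [1.8931, 1.2179, 1.9601]
phi = -(1.8931 + 1.2179 + 1.9601) = -5.0711
Step 2: Compute augmented objective.
t*f(x) = 6.55*1.02 = 6.681
Total = 6.681 - 5.0711 = 1.6099


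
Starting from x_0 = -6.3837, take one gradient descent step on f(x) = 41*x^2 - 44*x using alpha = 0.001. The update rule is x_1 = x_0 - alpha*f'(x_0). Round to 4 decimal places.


We compute the gradient at x_0 and apply the update.
f'(x) = 82*x - 44
f'(-6.3837) = 82*-6.3837 - 44 = -567.4634
x_1 = -6.3837 - 0.001*-567.4634 = -5.8162


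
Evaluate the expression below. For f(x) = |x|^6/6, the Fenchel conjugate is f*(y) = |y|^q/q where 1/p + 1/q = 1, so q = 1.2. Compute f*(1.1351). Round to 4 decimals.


The conjugate exponent q satisfies 1/p + 1/q = 1.
p = 6, so q = 6/(6 - 1) = 1.2
|y|^q = 1.1351^1.2 = 1.1642
f*(1.1351) = 1.1642 / 1.2 = 0.9702


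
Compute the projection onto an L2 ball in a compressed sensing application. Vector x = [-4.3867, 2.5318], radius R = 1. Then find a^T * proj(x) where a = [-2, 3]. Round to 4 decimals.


Step 1: Compute ||x|| (intermediates to 6 decimals).
||x|| = sqrt((-4.3867)^2 + 2.5318^2) = 5.064894
Step 2: Project.
Since ||x|| > R, scale = R/||x|| = 1/5.064894 = 0.197437, proj(x) = scale * x
proj(x) = [-0.866097, 0.499871]
Step 3: Dot product.
a^T * proj(x) = -2*(-0.866097) + 3*0.499871 = 3.2318


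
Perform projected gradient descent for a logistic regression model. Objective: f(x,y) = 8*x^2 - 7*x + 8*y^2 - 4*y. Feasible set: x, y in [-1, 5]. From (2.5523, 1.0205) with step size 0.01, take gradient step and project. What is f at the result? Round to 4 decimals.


Step 1: Compute gradient at (2.5523, 1.0205).
grad_x = 2*8*2.5523 - 7 = 33.8368
grad_y = 2*8*1.0205 - 4 = 12.328
Step 2: Gradient step.
x_raw = 2.5523 - 0.01*33.8368 = 2.2139
y_raw = 1.0205 - 0.01*12.328 = 0.8972
Step 3: Project onto [-1, 5].
x_proj = clip(2.2139) = 2.2139
y_proj = clip(0.8972) = 0.8972
Step 4: Evaluate f.
f(2.2139, 0.8972) = 26.5656


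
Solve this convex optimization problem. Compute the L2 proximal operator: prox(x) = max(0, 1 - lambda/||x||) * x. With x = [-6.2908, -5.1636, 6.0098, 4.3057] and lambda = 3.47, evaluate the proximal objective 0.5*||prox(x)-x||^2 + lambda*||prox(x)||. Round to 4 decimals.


Step 1: Compute ||x||.
||x|| = 10.9952
Step 2: Compute scaling factor.
scale = max(0, 1 - 3.47/10.9952) = 0.6844
Step 3: prox(x) = [-4.3055, -3.534, 4.1131, 2.9469]
||prox(x)|| = 7.5252
Step 4: Proximal objective.
0.5*||prox-x||^2 = 6.0205
lambda*||prox|| = 26.1124
Total = 32.1328


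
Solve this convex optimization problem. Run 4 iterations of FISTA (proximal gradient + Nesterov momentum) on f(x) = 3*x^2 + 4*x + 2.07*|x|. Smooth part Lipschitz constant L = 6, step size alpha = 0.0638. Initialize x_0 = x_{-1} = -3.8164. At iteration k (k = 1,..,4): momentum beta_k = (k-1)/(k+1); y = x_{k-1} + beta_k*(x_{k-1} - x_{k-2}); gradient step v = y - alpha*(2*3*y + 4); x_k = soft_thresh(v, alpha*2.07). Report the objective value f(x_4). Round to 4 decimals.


FISTA on f(x) = 3*x^2 + 4*x + 2.07*|x|
L = 6, alpha = 0.0638
Iteration 1: beta = 0.0, y = -3.8164 + 0.0*(-3.8164 + 3.8164) = -3.8164
  grad(y) = -18.8984, v = y - alpha*grad = -2.6107
  prox(v) = soft_thresh(-2.6107, 0.1321) = -2.4786
Iteration 2: beta = 0.3333, y = -2.4786 + 0.3333*(-2.4786 + 3.8164) = -2.0327
  grad(y) = -8.1961, v = y - alpha*grad = -1.5098
  prox(v) = soft_thresh(-1.5098, 0.1321) = -1.3777
Iteration 3: beta = 0.5, y = -1.3777 + 0.5*(-1.3777 + 2.4786) = -0.8273
  grad(y) = -0.9635, v = y - alpha*grad = -0.7658
  prox(v) = soft_thresh(-0.7658, 0.1321) = -0.6337
Iteration 4: beta = 0.6, y = -0.6337 + 0.6*(-0.6337 + 1.3777) = -0.1873
  grad(y) = 2.8761, v = y - alpha*grad = -0.3708
  prox(v) = soft_thresh(-0.3708, 0.1321) = -0.2387
f(x_4) = 3*(-0.2387)^2 + 4*(-0.2387) + 2.07*|-0.2387| = -0.2898


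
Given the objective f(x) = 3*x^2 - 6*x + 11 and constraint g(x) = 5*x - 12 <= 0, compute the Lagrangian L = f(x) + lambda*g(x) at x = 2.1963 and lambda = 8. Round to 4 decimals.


Step 1: Evaluate f(x).
f(2.1963) = 3*2.1963^2 - 6*2.1963 + 11 = 12.2934
Step 2: Evaluate g(x).
g(2.1963) = 5*2.1963 - 12 = -1.0185
Step 3: Compute Lagrangian.
L = 12.2934 + 8*-1.0185 = 4.1454


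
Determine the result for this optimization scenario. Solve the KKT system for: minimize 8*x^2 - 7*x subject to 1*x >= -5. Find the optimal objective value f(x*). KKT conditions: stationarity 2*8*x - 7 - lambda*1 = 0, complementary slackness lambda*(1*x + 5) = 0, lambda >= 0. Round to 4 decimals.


Step 1: Try lambda = 0 (constraint inactive).
Stationarity: 2*8*x - 7 = 0
x* = 7/(2*8) = 0.4375
Check constraint: 1*0.4375 = 0.4375 >= -5 -- satisfied.
Step 2: Compute optimal value.
f(x*) = 8*0.4375^2 - 7*0.4375 = -1.5313


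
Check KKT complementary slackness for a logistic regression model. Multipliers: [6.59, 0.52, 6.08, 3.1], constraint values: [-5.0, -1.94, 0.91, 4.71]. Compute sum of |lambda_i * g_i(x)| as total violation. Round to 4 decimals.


KKT complementary slackness check:
lambda_1 * g_1 = 6.59 * -5.0 = -32.95
lambda_2 * g_2 = 0.52 * -1.94 = -1.0088
lambda_3 * g_3 = 6.08 * 0.91 = 5.5328
lambda_4 * g_4 = 3.1 * 4.71 = 14.601
Total violation = 32.95 + 1.0088 + 5.5328 + 14.601 = 54.0926


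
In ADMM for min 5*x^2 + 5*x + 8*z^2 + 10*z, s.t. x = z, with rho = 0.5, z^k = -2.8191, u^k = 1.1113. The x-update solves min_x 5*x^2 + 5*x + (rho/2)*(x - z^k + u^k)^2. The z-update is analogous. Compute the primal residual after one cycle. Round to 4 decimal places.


ADMM iteration with rho = 0.5, z^k = -2.8191, u^k = 1.1113
Step 1: x-update.
Minimize 5*x^2 + 5*x + (0.5/2)*(x + 2.8191 + 1.1113)^2
FOC: (2*5 + 0.5)*x = -5 + 0.5*(-2.8191 - 1.1113)
x^{k+1} = -0.6634
Step 2: z-update.
Minimize 8*z^2 + 10*z + (0.5/2)*(-0.6634 - z + 1.1113)^2
FOC: (2*8 + 0.5)*z = -10 + 0.5*(-0.6634 + 1.1113)
z^{k+1} = -0.5925
Step 3: u-update.
u^{k+1} = 1.1113 - 0.6634 + 0.5925 = 1.0404
Step 4: Primal residual = |-0.6634 + 0.5925| = 0.0709


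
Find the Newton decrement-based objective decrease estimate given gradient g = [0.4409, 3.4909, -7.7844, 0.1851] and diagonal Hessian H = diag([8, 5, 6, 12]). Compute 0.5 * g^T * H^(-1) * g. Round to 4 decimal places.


Step 1: H is diagonal, so H^(-1) * g = [0.0551, 0.6982, -1.2974, 0.0154].
Step 2: g^T H^(-1) g = sum_i g_i^2 / H_ii
  = (0.4409)^2/8 + (3.4909)^2/5 + (-7.7844)^2/6 + (0.1851)^2/12
  = 0.0243 + 2.4373 + 10.0995 + 0.0029 = 12.5639
Step 3: Objective decrease = 0.5 * g^T H^(-1) g = 6.282


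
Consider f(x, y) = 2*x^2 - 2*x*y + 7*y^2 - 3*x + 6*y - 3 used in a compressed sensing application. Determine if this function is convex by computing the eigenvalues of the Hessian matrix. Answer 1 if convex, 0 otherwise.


The Hessian of f(x,y) = 2*x^2 - 2*x*y + 7*y^2 - 3*x + 6*y - 3 is:
H = [[4, -2], [-2, 14]]
Trace = 4 + 14 = 18
Determinant = 4*14 - (-2)^2 = 52
Discriminant = (18)^2 - 4*52 = 116.0
Eigenvalues: lambda_1 = 3.6148, lambda_2 = 14.3852
The function is convex.

1


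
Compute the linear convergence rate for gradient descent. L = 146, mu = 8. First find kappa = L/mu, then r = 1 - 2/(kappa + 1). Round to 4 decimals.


Step 1: Compute the condition number.
kappa = L/mu = 146/8 = 18.25
Step 2: Compute the convergence rate.
r = 1 - 2/(kappa + 1) = 1 - 2*mu/(L + mu) = (L - mu)/(L + mu) = 138/154 = 0.8961


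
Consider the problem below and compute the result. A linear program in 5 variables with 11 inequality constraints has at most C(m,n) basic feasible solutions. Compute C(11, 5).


Each vertex corresponds to some choice of n active constraints out of m, so the number of vertices is at most C(m, n) = m! / (n!(m-n)!).
m = 11, n = 5
Numerator: 11 * 10 * 9 * 8 * 7
Denominator: 5! = 120
C(11, 5) = 462


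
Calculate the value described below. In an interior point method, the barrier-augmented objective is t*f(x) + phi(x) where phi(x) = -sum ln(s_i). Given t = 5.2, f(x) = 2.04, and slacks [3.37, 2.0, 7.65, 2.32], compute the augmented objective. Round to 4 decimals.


Step 1: Compute log-barrier.
ln values: [1.2149, 0.6931, 2.0347, 0.8416]
phi = -(1.2149 + 0.6931 + 2.0347 + 0.8416) = -4.7843
Step 2: Compute augmented objective.
t*f(x) = 5.2*2.04 = 10.608
Total = 10.608 - 4.7843 = 5.8237


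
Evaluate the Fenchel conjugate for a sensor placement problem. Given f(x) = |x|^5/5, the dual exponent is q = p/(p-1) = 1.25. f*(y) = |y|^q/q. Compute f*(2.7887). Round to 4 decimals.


The conjugate exponent q satisfies 1/p + 1/q = 1.
p = 5, so q = 5/(5 - 1) = 1.25
|y|^q = 2.7887^1.25 = 3.6037
f*(2.7887) = 3.6037 / 1.25 = 2.883


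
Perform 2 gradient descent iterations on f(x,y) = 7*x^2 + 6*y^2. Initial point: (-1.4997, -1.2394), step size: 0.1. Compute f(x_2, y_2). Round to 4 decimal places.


Gradient descent on f(x,y) = 7*x^2 + 6*y^2.
Starting point: (-1.4997, -1.2394), alpha = 0.1
Step 1: grad_x = 2*7*-1.4997 = -20.9958, grad_y = 2*6*-1.2394 = -14.8728
  x_1 = -1.4997 - 0.1*-20.9958 = 0.5999
  y_1 = -1.2394 - 0.1*-14.8728 = 0.2479
Step 2: grad_x = 2*7*0.5999 = 8.3983, grad_y = 2*6*0.2479 = 2.9746
  x_2 = 0.5999 - 0.1*8.3983 = -0.24
  y_2 = 0.2479 - 0.1*2.9746 = -0.0496
f(-0.24, -0.0496) = 7*(-0.24)^2 + 6*(-0.0496)^2 = 0.4178


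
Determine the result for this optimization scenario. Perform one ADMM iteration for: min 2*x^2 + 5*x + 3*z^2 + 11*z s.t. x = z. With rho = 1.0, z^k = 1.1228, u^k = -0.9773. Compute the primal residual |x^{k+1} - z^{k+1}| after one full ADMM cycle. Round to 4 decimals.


ADMM iteration with rho = 1.0, z^k = 1.1228, u^k = -0.9773
Step 1: x-update.
Minimize 2*x^2 + 5*x + (1.0/2)*(x - 1.1228 - 0.9773)^2
FOC: (2*2 + 1.0)*x = -5 + 1.0*(1.1228 + 0.9773)
x^{k+1} = -0.58
Step 2: z-update.
Minimize 3*z^2 + 11*z + (1.0/2)*(-0.58 - z - 0.9773)^2
FOC: (2*3 + 1.0)*z = -11 + 1.0*(-0.58 - 0.9773)
z^{k+1} = -1.7939
Step 3: u-update.
u^{k+1} = -0.9773 - 0.58 + 1.7939 = 0.2366
Step 4: Primal residual = |-0.58 + 1.7939| = 1.2139


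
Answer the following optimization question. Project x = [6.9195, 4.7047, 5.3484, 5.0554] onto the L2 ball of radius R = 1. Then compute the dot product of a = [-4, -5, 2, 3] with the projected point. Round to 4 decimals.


Step 1: Compute ||x|| (intermediates to 6 decimals).
||x|| = sqrt(6.9195^2 + 4.7047^2 + 5.3484^2 + 5.0554^2) = 11.143435
Step 2: Project.
Since ||x|| > R, scale = R/||x|| = 1/11.143435 = 0.089739, proj(x) = scale * x
proj(x) = [0.620949, 0.422195, 0.47996, 0.453667]
Step 3: Dot product.
a^T * proj(x) = -4*0.620949 - 5*0.422195 + 2*0.47996 + 3*0.453667 = -2.2739


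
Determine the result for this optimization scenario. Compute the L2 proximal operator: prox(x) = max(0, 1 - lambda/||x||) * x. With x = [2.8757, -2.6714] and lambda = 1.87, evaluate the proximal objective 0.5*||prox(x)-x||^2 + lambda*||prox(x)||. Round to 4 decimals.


Step 1: Compute ||x||.
||x|| = 3.9251
Step 2: Compute scaling factor.
scale = max(0, 1 - 1.87/3.9251) = 0.5236
Step 3: prox(x) = [1.5056, -1.3987]
||prox(x)|| = 2.0551
Step 4: Proximal objective.
0.5*||prox-x||^2 = 1.7485
lambda*||prox|| = 3.843
Total = 5.5914


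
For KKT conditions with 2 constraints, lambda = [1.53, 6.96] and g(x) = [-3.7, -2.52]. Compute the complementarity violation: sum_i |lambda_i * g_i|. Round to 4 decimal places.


KKT complementary slackness check:
lambda_1 * g_1 = 1.53 * -3.7 = -5.661
lambda_2 * g_2 = 6.96 * -2.52 = -17.5392
Total violation = 5.661 + 17.5392 = 23.2002


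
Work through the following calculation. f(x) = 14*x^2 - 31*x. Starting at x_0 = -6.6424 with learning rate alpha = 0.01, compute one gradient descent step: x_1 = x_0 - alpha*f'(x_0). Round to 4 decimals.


We compute the gradient at x_0 and apply the update.
f'(x) = 28*x - 31
f'(-6.6424) = 28*-6.6424 - 31 = -216.9872
x_1 = -6.6424 - 0.01*-216.9872 = -4.4725


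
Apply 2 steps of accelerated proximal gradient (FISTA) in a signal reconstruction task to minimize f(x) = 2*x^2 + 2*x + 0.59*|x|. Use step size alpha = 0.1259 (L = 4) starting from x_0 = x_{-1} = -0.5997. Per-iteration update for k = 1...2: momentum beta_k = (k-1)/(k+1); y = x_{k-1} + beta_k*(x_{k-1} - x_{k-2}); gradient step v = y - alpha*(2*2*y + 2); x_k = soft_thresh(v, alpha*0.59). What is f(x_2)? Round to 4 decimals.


FISTA on f(x) = 2*x^2 + 2*x + 0.59*|x|
L = 4, alpha = 0.1259
Iteration 1: beta = 0.0, y = -0.5997 + 0.0*(-0.5997 + 0.5997) = -0.5997
  grad(y) = -0.3988, v = y - alpha*grad = -0.5495
  prox(v) = soft_thresh(-0.5495, 0.0743) = -0.4752
Iteration 2: beta = 0.3333, y = -0.4752 + 0.3333*(-0.4752 + 0.5997) = -0.4337
  grad(y) = 0.2651, v = y - alpha*grad = -0.4671
  prox(v) = soft_thresh(-0.4671, 0.0743) = -0.3928
f(x_2) = 2*(-0.3928)^2 + 2*(-0.3928) + 0.59*|-0.3928| = -0.2453


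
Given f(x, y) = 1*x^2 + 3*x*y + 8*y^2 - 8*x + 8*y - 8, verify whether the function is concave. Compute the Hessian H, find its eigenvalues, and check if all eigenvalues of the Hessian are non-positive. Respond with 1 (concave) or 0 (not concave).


The Hessian of f(x,y) = 1*x^2 + 3*x*y + 8*y^2 - 8*x + 8*y - 8 is:
H = [[2, 3], [3, 16]]
Trace = 2 + 16 = 18
Determinant = 2*16 - (3)^2 = 23
Discriminant = (18)^2 - 4*23 = 232.0
Eigenvalues: lambda_1 = 1.3842, lambda_2 = 16.6158
The function is not concave.

0


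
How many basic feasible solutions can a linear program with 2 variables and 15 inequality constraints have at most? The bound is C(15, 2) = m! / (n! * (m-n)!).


Each vertex corresponds to some choice of n active constraints out of m, so the number of vertices is at most C(m, n) = m! / (n!(m-n)!).
m = 15, n = 2
Numerator: 15 * 14
Denominator: 2! = 2
C(15, 2) = 105


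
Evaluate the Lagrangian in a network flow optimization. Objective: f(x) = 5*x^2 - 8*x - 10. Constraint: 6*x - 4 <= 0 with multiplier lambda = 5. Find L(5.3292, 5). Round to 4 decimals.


Step 1: Evaluate f(x).
f(5.3292) = 5*5.3292^2 - 8*5.3292 - 10 = 89.3683
Step 2: Evaluate g(x).
g(5.3292) = 6*5.3292 - 4 = 27.9752
Step 3: Compute Lagrangian.
L = 89.3683 + 5*27.9752 = 229.2443


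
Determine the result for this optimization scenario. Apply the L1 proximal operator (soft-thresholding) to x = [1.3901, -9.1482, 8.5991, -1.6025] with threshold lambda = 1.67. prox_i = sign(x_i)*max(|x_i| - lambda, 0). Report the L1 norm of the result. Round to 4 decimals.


Soft-thresholding with lambda = 1.67:
prox(1.3901) = sign(1.3901)*max(|1.3901| - 1.67, 0) = 0.0
prox(-9.1482) = sign(-9.1482)*max(|-9.1482| - 1.67, 0) = -7.4782
prox(8.5991) = sign(8.5991)*max(|8.5991| - 1.67, 0) = 6.9291
prox(-1.6025) = sign(-1.6025)*max(|-1.6025| - 1.67, 0) = 0.0
prox(x) = [0.0, -7.4782, 6.9291, 0.0]
||prox(x)||_1 = 0.0 + 7.4782 + 6.9291 + 0.0 = 14.4073


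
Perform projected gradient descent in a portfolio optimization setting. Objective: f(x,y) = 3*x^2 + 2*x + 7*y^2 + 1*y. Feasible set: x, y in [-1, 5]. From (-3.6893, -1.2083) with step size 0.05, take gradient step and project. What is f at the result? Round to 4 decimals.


Step 1: Compute gradient at (-3.6893, -1.2083).
grad_x = 2*3*-3.6893 + 2 = -20.1358
grad_y = 2*7*-1.2083 + 1 = -15.9162
Step 2: Gradient step.
x_raw = -3.6893 - 0.05*-20.1358 = -2.6825
y_raw = -1.2083 - 0.05*-15.9162 = -0.4125
Step 3: Project onto [-1, 5].
x_proj = clip(-2.6825) = -1.0
y_proj = clip(-0.4125) = -0.4125
Step 4: Evaluate f.
f(-1.0, -0.4125) = 1.7785


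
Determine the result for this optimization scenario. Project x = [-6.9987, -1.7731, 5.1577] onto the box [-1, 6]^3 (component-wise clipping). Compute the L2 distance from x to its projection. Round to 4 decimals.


Project each component onto [-1, 6].
clip(-6.9987) = -1.0, clip(-1.7731) = -1.0, clip(5.1577) = 5.1577
Projection = [-1.0, -1.0, 5.1577]
Squared diffs: [35.9844, 0.5977, 0.0]
Distance = sqrt(36.5821) = 6.0483


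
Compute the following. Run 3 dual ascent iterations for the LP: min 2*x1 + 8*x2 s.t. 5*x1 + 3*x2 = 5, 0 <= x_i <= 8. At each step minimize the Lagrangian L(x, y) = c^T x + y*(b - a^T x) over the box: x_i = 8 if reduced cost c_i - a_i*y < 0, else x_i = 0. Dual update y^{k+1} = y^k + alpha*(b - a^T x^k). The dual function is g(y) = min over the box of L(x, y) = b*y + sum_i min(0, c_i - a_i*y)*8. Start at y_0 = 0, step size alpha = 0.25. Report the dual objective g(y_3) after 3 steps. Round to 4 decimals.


Dual ascent for LP: min 2*x1 + 8*x2, 5*x1 + 3*x2 = 5, 0 <= x_i <= 8
Step 1: y^k = 0.0, reduced costs: (2.0, 8.0)
  x^k = (0.0, 0.0), subgradient = b - a^T x = 5.0
  y^{k+1} = 0.0 + 0.25*5.0 = 1.25
Step 2: y^k = 1.25, reduced costs: (-4.25, 4.25)
  x^k = (8.0, 0.0), subgradient = b - a^T x = -35.0
  y^{k+1} = 1.25 + 0.25*-35.0 = -7.5
Step 3: y^k = -7.5, reduced costs: (39.5, 30.5)
  x^k = (0.0, 0.0), subgradient = b - a^T x = 5.0
  y^{k+1} = -7.5 + 0.25*5.0 = -6.25
Dual objective at y_3 = -6.25: reduced costs (33.25, 26.75), box minimizer x = (0.0, 0.0)
g(y_3) = b*y + (c1 - a1*y)*x1 + (c2 - a2*y)*x2 = 5*(-6.25) + 33.25*0.0 + 26.75*0.0 = -31.25 + 0.0 + 0.0 = -31.25


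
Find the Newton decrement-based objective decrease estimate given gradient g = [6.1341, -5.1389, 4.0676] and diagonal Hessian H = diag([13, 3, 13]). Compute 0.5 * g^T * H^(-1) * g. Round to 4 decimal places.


Step 1: H is diagonal, so H^(-1) * g = [0.4719, -1.713, 0.3129].
Step 2: g^T H^(-1) g = sum_i g_i^2 / H_ii
  = (6.1341)^2/13 + (-5.1389)^2/3 + (4.0676)^2/13
  = 2.8944 + 8.8028 + 1.2727 = 12.9699
Step 3: Objective decrease = 0.5 * g^T H^(-1) g = 6.4849


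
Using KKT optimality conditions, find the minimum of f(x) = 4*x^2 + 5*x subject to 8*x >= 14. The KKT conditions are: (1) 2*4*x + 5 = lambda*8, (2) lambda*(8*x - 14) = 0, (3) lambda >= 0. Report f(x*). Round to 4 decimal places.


Step 1: Try lambda = 0 (constraint inactive).
x_unc = -5/(2*4) = -0.625
Check: 8*-0.625 = -5.0 < 14 -- violated!
Step 2: Constraint must be active: 8*x = 14
x* = 14/8 = 1.75
lambda = (2*4*1.75 + 5)/8 = 2.375
Step 3: Compute optimal value.
f(x*) = 4*1.75^2 + 5*1.75 = 21.0


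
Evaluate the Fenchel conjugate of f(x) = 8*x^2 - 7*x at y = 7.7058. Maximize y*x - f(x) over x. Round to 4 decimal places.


f*(y) = sup_x {y*x - a*x^2 - b*x} = sup_x {(y-b)*x - a*x^2}
FOC: (y - b) - 2a*x = 0 => x* = (y - b)/(2a)
x* = (7.7058 + 7)/(2*8) = 0.9191
f*(7.7058) = (y-b)^2/(4a) = (7.7058 + 7)^2/(4*8)
= 216.2606/32 = 6.7581


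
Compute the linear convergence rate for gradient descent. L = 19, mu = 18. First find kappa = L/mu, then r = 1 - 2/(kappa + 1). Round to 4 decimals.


Step 1: Compute the condition number.
kappa = L/mu = 19/18 = 1.0556
Step 2: Compute the convergence rate.
r = 1 - 2/(kappa + 1) = 1 - 2*mu/(L + mu) = (L - mu)/(L + mu) = 1/37 = 0.027


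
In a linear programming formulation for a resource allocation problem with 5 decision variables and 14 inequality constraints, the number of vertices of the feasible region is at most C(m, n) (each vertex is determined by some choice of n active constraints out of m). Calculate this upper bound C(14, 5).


Each vertex corresponds to some choice of n active constraints out of m, so the number of vertices is at most C(m, n) = m! / (n!(m-n)!).
m = 14, n = 5
Numerator: 14 * 13 * 12 * 11 * 10
Denominator: 5! = 120
C(14, 5) = 2002


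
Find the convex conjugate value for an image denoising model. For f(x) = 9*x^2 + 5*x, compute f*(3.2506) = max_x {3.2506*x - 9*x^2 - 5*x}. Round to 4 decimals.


f*(y) = sup_x {y*x - a*x^2 - b*x} = sup_x {(y-b)*x - a*x^2}
FOC: (y - b) - 2a*x = 0 => x* = (y - b)/(2a)
x* = (3.2506 - 5)/(2*9) = -0.0972
f*(3.2506) = (y-b)^2/(4a) = (3.2506 - 5)^2/(4*9)
= 3.0604/36 = 0.085


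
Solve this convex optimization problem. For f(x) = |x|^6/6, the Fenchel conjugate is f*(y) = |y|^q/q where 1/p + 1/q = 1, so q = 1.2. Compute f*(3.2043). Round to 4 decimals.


The conjugate exponent q satisfies 1/p + 1/q = 1.
p = 6, so q = 6/(6 - 1) = 1.2
|y|^q = 3.2043^1.2 = 4.0446
f*(3.2043) = 4.0446 / 1.2 = 3.3705


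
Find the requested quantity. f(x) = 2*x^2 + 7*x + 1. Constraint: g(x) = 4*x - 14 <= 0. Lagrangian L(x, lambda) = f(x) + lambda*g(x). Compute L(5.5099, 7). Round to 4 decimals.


Step 1: Evaluate f(x).
f(5.5099) = 2*5.5099^2 + 7*5.5099 + 1 = 100.2873
Step 2: Evaluate g(x).
g(5.5099) = 4*5.5099 - 14 = 8.0396
Step 3: Compute Lagrangian.
L = 100.2873 + 7*8.0396 = 156.5645


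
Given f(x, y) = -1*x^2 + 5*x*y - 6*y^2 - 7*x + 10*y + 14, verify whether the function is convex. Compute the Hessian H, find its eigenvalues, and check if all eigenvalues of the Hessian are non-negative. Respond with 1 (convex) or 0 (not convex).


The Hessian of f(x,y) = -1*x^2 + 5*x*y - 6*y^2 - 7*x + 10*y + 14 is:
H = [[-2, 5], [5, -12]]
Trace = -2 - 12 = -14
Determinant = -2*-12 - (5)^2 = -1
Discriminant = (-14)^2 - 4*-1 = 200.0
Eigenvalues: lambda_1 = -14.0711, lambda_2 = 0.0711
The function is not convex.

0


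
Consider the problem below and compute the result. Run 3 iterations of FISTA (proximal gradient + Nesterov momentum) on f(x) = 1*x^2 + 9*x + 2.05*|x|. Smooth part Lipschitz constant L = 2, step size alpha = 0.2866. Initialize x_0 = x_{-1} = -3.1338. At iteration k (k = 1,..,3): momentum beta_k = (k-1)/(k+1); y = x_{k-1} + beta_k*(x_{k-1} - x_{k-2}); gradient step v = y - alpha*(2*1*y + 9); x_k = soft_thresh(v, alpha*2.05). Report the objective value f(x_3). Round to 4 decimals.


FISTA on f(x) = 1*x^2 + 9*x + 2.05*|x|
L = 2, alpha = 0.2866
Iteration 1: beta = 0.0, y = -3.1338 + 0.0*(-3.1338 + 3.1338) = -3.1338
  grad(y) = 2.7324, v = y - alpha*grad = -3.9169
  prox(v) = soft_thresh(-3.9169, 0.5875) = -3.3294
Iteration 2: beta = 0.3333, y = -3.3294 + 0.3333*(-3.3294 + 3.1338) = -3.3946
  grad(y) = 2.2109, v = y - alpha*grad = -4.0282
  prox(v) = soft_thresh(-4.0282, 0.5875) = -3.4407
Iteration 3: beta = 0.5, y = -3.4407 + 0.5*(-3.4407 + 3.3294) = -3.4963
  grad(y) = 2.0074, v = y - alpha*grad = -4.0716
  prox(v) = soft_thresh(-4.0716, 0.5875) = -3.4841
f(x_3) = 1*(-3.4841)^2 + 9*(-3.4841) + 2.05*|-3.4841| = -12.0755


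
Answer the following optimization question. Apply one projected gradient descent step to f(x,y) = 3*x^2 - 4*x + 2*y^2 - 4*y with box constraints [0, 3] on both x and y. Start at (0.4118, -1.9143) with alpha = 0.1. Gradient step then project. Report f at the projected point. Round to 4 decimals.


Step 1: Compute gradient at (0.4118, -1.9143).
grad_x = 2*3*0.4118 - 4 = -1.5292
grad_y = 2*2*-1.9143 - 4 = -11.6572
Step 2: Gradient step.
x_raw = 0.4118 - 0.1*-1.5292 = 0.5647
y_raw = -1.9143 - 0.1*-11.6572 = -0.7486
Step 3: Project onto [0, 3].
x_proj = clip(0.5647) = 0.5647
y_proj = clip(-0.7486) = 0.0
Step 4: Evaluate f.
f(0.5647, 0.0) = -1.3022


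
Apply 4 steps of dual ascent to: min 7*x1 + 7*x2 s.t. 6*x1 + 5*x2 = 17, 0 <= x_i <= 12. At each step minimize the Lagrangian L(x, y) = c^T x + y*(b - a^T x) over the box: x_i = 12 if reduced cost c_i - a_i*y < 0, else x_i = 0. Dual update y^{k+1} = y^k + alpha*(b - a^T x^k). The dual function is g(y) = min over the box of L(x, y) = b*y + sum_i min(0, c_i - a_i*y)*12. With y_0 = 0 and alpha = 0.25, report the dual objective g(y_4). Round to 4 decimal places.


Dual ascent for LP: min 7*x1 + 7*x2, 6*x1 + 5*x2 = 17, 0 <= x_i <= 12
Step 1: y^k = 0.0, reduced costs: (7.0, 7.0)
  x^k = (0.0, 0.0), subgradient = b - a^T x = 17.0
  y^{k+1} = 0.0 + 0.25*17.0 = 4.25
Step 2: y^k = 4.25, reduced costs: (-18.5, -14.25)
  x^k = (12.0, 12.0), subgradient = b - a^T x = -115.0
  y^{k+1} = 4.25 + 0.25*-115.0 = -24.5
Step 3: y^k = -24.5, reduced costs: (154.0, 129.5)
  x^k = (0.0, 0.0), subgradient = b - a^T x = 17.0
  y^{k+1} = -24.5 + 0.25*17.0 = -20.25
Step 4: y^k = -20.25, reduced costs: (128.5, 108.25)
  x^k = (0.0, 0.0), subgradient = b - a^T x = 17.0
  y^{k+1} = -20.25 + 0.25*17.0 = -16.0
Dual objective at y_4 = -16.0: reduced costs (103.0, 87.0), box minimizer x = (0.0, 0.0)
g(y_4) = b*y + (c1 - a1*y)*x1 + (c2 - a2*y)*x2 = 17*(-16.0) + 103.0*0.0 + 87.0*0.0 = -272.0 + 0.0 + 0.0 = -272.0


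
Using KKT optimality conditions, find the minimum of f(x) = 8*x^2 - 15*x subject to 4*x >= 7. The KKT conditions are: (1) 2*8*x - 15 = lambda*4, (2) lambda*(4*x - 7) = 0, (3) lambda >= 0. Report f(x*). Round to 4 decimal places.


Step 1: Try lambda = 0 (constraint inactive).
x_unc = 15/(2*8) = 0.9375
Check: 4*0.9375 = 3.75 < 7 -- violated!
Step 2: Constraint must be active: 4*x = 7
x* = 7/4 = 1.75
lambda = (2*8*1.75 - 15)/4 = 3.25
Step 3: Compute optimal value.
f(x*) = 8*1.75^2 - 15*1.75 = -1.75


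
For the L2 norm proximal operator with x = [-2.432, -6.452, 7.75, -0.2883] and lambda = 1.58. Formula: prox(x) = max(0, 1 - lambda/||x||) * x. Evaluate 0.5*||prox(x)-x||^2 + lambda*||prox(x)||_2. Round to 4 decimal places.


Step 1: Compute ||x||.
||x|| = 10.3773
Step 2: Compute scaling factor.
scale = max(0, 1 - 1.58/10.3773) = 0.8477
Step 3: prox(x) = [-2.0617, -5.4696, 6.57, -0.2444]
||prox(x)|| = 8.7973
Step 4: Proximal objective.
0.5*||prox-x||^2 = 1.2482
lambda*||prox|| = 13.8997
Total = 15.1479


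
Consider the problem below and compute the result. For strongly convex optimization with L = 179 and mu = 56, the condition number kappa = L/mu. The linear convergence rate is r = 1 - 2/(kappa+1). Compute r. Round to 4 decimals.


Step 1: Compute the condition number.
kappa = L/mu = 179/56 = 3.1964
Step 2: Compute the convergence rate.
r = 1 - 2/(kappa + 1) = 1 - 2*mu/(L + mu) = (L - mu)/(L + mu) = 123/235 = 0.5234


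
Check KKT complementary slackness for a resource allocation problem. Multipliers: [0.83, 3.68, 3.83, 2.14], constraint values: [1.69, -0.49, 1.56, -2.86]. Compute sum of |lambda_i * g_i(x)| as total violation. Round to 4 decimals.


KKT complementary slackness check:
lambda_1 * g_1 = 0.83 * 1.69 = 1.4027
lambda_2 * g_2 = 3.68 * -0.49 = -1.8032
lambda_3 * g_3 = 3.83 * 1.56 = 5.9748
lambda_4 * g_4 = 2.14 * -2.86 = -6.1204
Total violation = 1.4027 + 1.8032 + 5.9748 + 6.1204 = 15.3011


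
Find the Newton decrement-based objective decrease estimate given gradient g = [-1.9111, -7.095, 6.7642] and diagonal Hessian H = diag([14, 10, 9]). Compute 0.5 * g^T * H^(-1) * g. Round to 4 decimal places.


Step 1: H is diagonal, so H^(-1) * g = [-0.1365, -0.7095, 0.7516].
Step 2: g^T H^(-1) g = sum_i g_i^2 / H_ii
  = (-1.9111)^2/14 + (-7.095)^2/10 + (6.7642)^2/9
  = 0.2609 + 5.0339 + 5.0838 = 10.3786
Step 3: Objective decrease = 0.5 * g^T H^(-1) g = 5.1893


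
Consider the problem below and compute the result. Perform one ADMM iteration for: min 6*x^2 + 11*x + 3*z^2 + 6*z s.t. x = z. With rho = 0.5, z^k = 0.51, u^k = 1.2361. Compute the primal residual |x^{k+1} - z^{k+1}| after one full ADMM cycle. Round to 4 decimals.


ADMM iteration with rho = 0.5, z^k = 0.51, u^k = 1.2361
Step 1: x-update.
Minimize 6*x^2 + 11*x + (0.5/2)*(x - 0.51 + 1.2361)^2
FOC: (2*6 + 0.5)*x = -11 + 0.5*(0.51 - 1.2361)
x^{k+1} = -0.909
Step 2: z-update.
Minimize 3*z^2 + 6*z + (0.5/2)*(-0.909 - z + 1.2361)^2
FOC: (2*3 + 0.5)*z = -6 + 0.5*(-0.909 + 1.2361)
z^{k+1} = -0.8979
Step 3: u-update.
u^{k+1} = 1.2361 - 0.909 + 0.8979 = 1.225
Step 4: Primal residual = |-0.909 + 0.8979| = 0.0111


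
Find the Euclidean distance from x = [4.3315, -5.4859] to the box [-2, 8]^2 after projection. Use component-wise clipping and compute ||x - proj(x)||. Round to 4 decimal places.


Project each component onto [-2, 8].
clip(4.3315) = 4.3315, clip(-5.4859) = -2.0
Projection = [4.3315, -2.0]
Squared diffs: [0.0, 12.1515]
Distance = sqrt(12.1515) = 3.4859


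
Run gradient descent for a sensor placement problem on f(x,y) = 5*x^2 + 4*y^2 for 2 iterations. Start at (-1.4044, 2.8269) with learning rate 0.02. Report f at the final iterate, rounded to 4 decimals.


Gradient descent on f(x,y) = 5*x^2 + 4*y^2.
Starting point: (-1.4044, 2.8269), alpha = 0.02
Step 1: grad_x = 2*5*-1.4044 = -14.044, grad_y = 2*4*2.8269 = 22.6152
  x_1 = -1.4044 - 0.02*-14.044 = -1.1235
  y_1 = 2.8269 - 0.02*22.6152 = 2.3746
Step 2: grad_x = 2*5*-1.1235 = -11.2352, grad_y = 2*4*2.3746 = 18.9968
  x_2 = -1.1235 - 0.02*-11.2352 = -0.8988
  y_2 = 2.3746 - 0.02*18.9968 = 1.9947
f(-0.8988, 1.9947) = 5*(-0.8988)^2 + 4*1.9947^2 = 19.954


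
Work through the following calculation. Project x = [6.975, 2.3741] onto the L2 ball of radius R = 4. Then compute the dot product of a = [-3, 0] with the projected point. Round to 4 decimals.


Step 1: Compute ||x|| (intermediates to 6 decimals).
||x|| = sqrt(6.975^2 + 2.3741^2) = 7.36797
Step 2: Project.
Since ||x|| > R, scale = R/||x|| = 4/7.36797 = 0.54289, proj(x) = scale * x
proj(x) = [3.786658, 1.288875]
Step 3: Dot product.
a^T * proj(x) = -3*3.786658 + 0*1.288875 = -11.36


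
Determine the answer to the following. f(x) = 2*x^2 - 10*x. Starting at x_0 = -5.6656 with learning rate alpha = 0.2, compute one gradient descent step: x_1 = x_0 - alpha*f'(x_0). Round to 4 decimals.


We compute the gradient at x_0 and apply the update.
f'(x) = 4*x - 10
f'(-5.6656) = 4*-5.6656 - 10 = -32.6624
x_1 = -5.6656 - 0.2*-32.6624 = 0.8669


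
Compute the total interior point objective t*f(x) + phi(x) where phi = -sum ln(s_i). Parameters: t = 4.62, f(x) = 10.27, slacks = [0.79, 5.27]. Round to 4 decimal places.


Step 1: Compute log-barrier.
ln values: [-0.2357, 1.662]
phi = -(-0.2357 + 1.662) = -1.4263
Step 2: Compute augmented objective.
t*f(x) = 4.62*10.27 = 47.4474
Total = 47.4474 - 1.4263 = 46.0211


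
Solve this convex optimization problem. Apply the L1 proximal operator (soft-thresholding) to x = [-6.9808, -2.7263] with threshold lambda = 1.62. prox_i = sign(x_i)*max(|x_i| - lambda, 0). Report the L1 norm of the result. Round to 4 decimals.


Soft-thresholding with lambda = 1.62:
prox(-6.9808) = sign(-6.9808)*max(|-6.9808| - 1.62, 0) = -5.3608
prox(-2.7263) = sign(-2.7263)*max(|-2.7263| - 1.62, 0) = -1.1063
prox(x) = [-5.3608, -1.1063]
||prox(x)||_1 = 5.3608 + 1.1063 = 6.4671


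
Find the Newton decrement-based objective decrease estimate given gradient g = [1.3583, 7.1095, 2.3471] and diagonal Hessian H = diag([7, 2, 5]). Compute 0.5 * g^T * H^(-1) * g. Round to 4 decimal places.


Step 1: H is diagonal, so H^(-1) * g = [0.194, 3.5548, 0.4694].
Step 2: g^T H^(-1) g = sum_i g_i^2 / H_ii
  = (1.3583)^2/7 + (7.1095)^2/2 + (2.3471)^2/5
  = 0.2636 + 25.2725 + 1.1018 = 26.6378
Step 3: Objective decrease = 0.5 * g^T H^(-1) g = 13.3189


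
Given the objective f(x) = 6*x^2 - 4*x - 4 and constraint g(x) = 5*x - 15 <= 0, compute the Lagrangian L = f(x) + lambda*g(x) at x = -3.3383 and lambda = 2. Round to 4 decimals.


Step 1: Evaluate f(x).
f(-3.3383) = 6*(-3.3383)^2 - 4*(-3.3383) - 4 = 76.2187
Step 2: Evaluate g(x).
g(-3.3383) = 5*-3.3383 - 15 = -31.6915
Step 3: Compute Lagrangian.
L = 76.2187 + 2*-31.6915 = 12.8357


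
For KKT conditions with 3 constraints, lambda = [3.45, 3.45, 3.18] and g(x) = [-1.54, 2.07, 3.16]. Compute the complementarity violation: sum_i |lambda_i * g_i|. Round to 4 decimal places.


KKT complementary slackness check:
lambda_1 * g_1 = 3.45 * -1.54 = -5.313
lambda_2 * g_2 = 3.45 * 2.07 = 7.1415
lambda_3 * g_3 = 3.18 * 3.16 = 10.0488
Total violation = 5.313 + 7.1415 + 10.0488 = 22.5033


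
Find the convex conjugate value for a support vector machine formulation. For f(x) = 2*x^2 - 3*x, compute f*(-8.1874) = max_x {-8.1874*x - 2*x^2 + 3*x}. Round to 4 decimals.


f*(y) = sup_x {y*x - a*x^2 - b*x} = sup_x {(y-b)*x - a*x^2}
FOC: (y - b) - 2a*x = 0 => x* = (y - b)/(2a)
x* = (-8.1874 + 3)/(2*2) = -1.2969
f*(-8.1874) = (y-b)^2/(4a) = (-8.1874 + 3)^2/(4*2)
= 26.9091/8 = 3.3636


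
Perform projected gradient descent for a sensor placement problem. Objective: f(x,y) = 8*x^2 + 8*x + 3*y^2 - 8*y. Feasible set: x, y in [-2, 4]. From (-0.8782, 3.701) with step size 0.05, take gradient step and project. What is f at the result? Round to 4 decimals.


Step 1: Compute gradient at (-0.8782, 3.701).
grad_x = 2*8*-0.8782 + 8 = -6.0512
grad_y = 2*3*3.701 - 8 = 14.206
Step 2: Gradient step.
x_raw = -0.8782 - 0.05*-6.0512 = -0.5756
y_raw = 3.701 - 0.05*14.206 = 2.9907
Step 3: Project onto [-2, 4].
x_proj = clip(-0.5756) = -0.5756
y_proj = clip(2.9907) = 2.9907
Step 4: Evaluate f.
f(-0.5756, 2.9907) = 0.953
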